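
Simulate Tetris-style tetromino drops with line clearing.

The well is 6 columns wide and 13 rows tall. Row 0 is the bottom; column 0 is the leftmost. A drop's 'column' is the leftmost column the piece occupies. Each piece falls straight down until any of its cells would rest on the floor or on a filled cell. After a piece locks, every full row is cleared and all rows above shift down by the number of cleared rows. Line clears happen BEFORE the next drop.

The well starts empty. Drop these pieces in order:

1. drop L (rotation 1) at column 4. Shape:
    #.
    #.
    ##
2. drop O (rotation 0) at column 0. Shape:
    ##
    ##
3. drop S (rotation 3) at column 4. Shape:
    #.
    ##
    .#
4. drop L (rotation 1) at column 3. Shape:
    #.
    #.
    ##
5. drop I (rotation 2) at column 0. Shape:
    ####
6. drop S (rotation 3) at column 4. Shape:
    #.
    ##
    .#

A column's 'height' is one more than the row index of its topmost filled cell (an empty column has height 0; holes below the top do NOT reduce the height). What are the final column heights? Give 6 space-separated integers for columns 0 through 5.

Drop 1: L rot1 at col 4 lands with bottom-row=0; cleared 0 line(s) (total 0); column heights now [0 0 0 0 3 1], max=3
Drop 2: O rot0 at col 0 lands with bottom-row=0; cleared 0 line(s) (total 0); column heights now [2 2 0 0 3 1], max=3
Drop 3: S rot3 at col 4 lands with bottom-row=2; cleared 0 line(s) (total 0); column heights now [2 2 0 0 5 4], max=5
Drop 4: L rot1 at col 3 lands with bottom-row=5; cleared 0 line(s) (total 0); column heights now [2 2 0 8 6 4], max=8
Drop 5: I rot2 at col 0 lands with bottom-row=8; cleared 0 line(s) (total 0); column heights now [9 9 9 9 6 4], max=9
Drop 6: S rot3 at col 4 lands with bottom-row=5; cleared 0 line(s) (total 0); column heights now [9 9 9 9 8 7], max=9

Answer: 9 9 9 9 8 7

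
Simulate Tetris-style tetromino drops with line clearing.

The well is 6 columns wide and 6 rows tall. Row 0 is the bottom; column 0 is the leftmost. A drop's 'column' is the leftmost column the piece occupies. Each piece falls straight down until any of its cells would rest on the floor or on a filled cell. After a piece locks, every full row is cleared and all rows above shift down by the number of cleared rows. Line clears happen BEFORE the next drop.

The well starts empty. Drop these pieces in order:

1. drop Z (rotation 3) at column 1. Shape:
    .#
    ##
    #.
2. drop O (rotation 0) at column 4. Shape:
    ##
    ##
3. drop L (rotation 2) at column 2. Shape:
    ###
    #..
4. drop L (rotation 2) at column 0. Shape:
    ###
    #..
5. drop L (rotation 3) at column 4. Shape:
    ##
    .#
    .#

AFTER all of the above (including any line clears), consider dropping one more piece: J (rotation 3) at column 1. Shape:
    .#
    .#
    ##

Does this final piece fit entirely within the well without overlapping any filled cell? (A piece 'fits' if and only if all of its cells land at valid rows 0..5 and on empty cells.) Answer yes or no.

Drop 1: Z rot3 at col 1 lands with bottom-row=0; cleared 0 line(s) (total 0); column heights now [0 2 3 0 0 0], max=3
Drop 2: O rot0 at col 4 lands with bottom-row=0; cleared 0 line(s) (total 0); column heights now [0 2 3 0 2 2], max=3
Drop 3: L rot2 at col 2 lands with bottom-row=3; cleared 0 line(s) (total 0); column heights now [0 2 5 5 5 2], max=5
Drop 4: L rot2 at col 0 lands with bottom-row=4; cleared 0 line(s) (total 0); column heights now [6 6 6 5 5 2], max=6
Drop 5: L rot3 at col 4 lands with bottom-row=3; cleared 0 line(s) (total 0); column heights now [6 6 6 5 6 6], max=6
Test piece J rot3 at col 1 (width 2): heights before test = [6 6 6 5 6 6]; fits = False

Answer: no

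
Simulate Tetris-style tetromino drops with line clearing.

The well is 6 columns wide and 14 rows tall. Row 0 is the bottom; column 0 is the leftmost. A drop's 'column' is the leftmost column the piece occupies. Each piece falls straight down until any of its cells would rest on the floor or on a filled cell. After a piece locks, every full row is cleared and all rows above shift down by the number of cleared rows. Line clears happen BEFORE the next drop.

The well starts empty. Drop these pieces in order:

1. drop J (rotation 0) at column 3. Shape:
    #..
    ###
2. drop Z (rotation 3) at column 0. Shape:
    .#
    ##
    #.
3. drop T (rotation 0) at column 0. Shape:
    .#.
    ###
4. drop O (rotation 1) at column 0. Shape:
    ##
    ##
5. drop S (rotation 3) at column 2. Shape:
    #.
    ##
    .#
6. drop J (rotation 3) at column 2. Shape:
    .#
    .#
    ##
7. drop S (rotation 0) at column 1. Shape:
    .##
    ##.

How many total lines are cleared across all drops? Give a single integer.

Drop 1: J rot0 at col 3 lands with bottom-row=0; cleared 0 line(s) (total 0); column heights now [0 0 0 2 1 1], max=2
Drop 2: Z rot3 at col 0 lands with bottom-row=0; cleared 0 line(s) (total 0); column heights now [2 3 0 2 1 1], max=3
Drop 3: T rot0 at col 0 lands with bottom-row=3; cleared 0 line(s) (total 0); column heights now [4 5 4 2 1 1], max=5
Drop 4: O rot1 at col 0 lands with bottom-row=5; cleared 0 line(s) (total 0); column heights now [7 7 4 2 1 1], max=7
Drop 5: S rot3 at col 2 lands with bottom-row=3; cleared 0 line(s) (total 0); column heights now [7 7 6 5 1 1], max=7
Drop 6: J rot3 at col 2 lands with bottom-row=6; cleared 0 line(s) (total 0); column heights now [7 7 7 9 1 1], max=9
Drop 7: S rot0 at col 1 lands with bottom-row=8; cleared 0 line(s) (total 0); column heights now [7 9 10 10 1 1], max=10

Answer: 0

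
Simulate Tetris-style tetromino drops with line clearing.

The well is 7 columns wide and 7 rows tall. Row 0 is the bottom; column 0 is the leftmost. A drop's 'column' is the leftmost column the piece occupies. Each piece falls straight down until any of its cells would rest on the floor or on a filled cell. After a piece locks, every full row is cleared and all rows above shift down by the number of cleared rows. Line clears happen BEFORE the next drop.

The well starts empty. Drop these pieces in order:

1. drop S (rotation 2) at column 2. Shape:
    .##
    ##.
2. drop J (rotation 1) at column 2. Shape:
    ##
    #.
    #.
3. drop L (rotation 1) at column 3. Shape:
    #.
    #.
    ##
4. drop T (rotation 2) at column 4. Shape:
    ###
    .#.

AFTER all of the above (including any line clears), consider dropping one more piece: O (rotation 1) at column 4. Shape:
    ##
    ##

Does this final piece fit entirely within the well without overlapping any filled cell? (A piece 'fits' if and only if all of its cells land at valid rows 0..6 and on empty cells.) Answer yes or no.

Answer: no

Derivation:
Drop 1: S rot2 at col 2 lands with bottom-row=0; cleared 0 line(s) (total 0); column heights now [0 0 1 2 2 0 0], max=2
Drop 2: J rot1 at col 2 lands with bottom-row=1; cleared 0 line(s) (total 0); column heights now [0 0 4 4 2 0 0], max=4
Drop 3: L rot1 at col 3 lands with bottom-row=4; cleared 0 line(s) (total 0); column heights now [0 0 4 7 5 0 0], max=7
Drop 4: T rot2 at col 4 lands with bottom-row=4; cleared 0 line(s) (total 0); column heights now [0 0 4 7 6 6 6], max=7
Test piece O rot1 at col 4 (width 2): heights before test = [0 0 4 7 6 6 6]; fits = False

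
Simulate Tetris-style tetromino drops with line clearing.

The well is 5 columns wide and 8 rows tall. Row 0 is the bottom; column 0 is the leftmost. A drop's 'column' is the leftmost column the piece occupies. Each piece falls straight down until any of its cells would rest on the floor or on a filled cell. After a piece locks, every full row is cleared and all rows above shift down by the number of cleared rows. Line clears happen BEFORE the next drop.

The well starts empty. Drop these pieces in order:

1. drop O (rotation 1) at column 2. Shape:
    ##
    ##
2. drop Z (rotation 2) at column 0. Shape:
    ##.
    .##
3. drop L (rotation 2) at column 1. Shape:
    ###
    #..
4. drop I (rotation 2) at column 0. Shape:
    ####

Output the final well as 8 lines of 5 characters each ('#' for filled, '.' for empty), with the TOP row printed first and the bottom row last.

Answer: .....
####.
.###.
.#...
##...
.##..
..##.
..##.

Derivation:
Drop 1: O rot1 at col 2 lands with bottom-row=0; cleared 0 line(s) (total 0); column heights now [0 0 2 2 0], max=2
Drop 2: Z rot2 at col 0 lands with bottom-row=2; cleared 0 line(s) (total 0); column heights now [4 4 3 2 0], max=4
Drop 3: L rot2 at col 1 lands with bottom-row=4; cleared 0 line(s) (total 0); column heights now [4 6 6 6 0], max=6
Drop 4: I rot2 at col 0 lands with bottom-row=6; cleared 0 line(s) (total 0); column heights now [7 7 7 7 0], max=7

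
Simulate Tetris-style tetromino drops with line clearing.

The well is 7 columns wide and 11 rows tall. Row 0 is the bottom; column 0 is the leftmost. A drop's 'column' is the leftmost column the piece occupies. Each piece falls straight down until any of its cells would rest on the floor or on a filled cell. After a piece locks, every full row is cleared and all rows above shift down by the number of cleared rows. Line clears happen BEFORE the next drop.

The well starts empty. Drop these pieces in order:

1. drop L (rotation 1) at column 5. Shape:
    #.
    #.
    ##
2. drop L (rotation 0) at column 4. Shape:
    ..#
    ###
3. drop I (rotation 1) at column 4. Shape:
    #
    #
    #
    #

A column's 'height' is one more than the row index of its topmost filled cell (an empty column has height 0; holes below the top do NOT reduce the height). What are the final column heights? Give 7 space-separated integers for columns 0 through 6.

Drop 1: L rot1 at col 5 lands with bottom-row=0; cleared 0 line(s) (total 0); column heights now [0 0 0 0 0 3 1], max=3
Drop 2: L rot0 at col 4 lands with bottom-row=3; cleared 0 line(s) (total 0); column heights now [0 0 0 0 4 4 5], max=5
Drop 3: I rot1 at col 4 lands with bottom-row=4; cleared 0 line(s) (total 0); column heights now [0 0 0 0 8 4 5], max=8

Answer: 0 0 0 0 8 4 5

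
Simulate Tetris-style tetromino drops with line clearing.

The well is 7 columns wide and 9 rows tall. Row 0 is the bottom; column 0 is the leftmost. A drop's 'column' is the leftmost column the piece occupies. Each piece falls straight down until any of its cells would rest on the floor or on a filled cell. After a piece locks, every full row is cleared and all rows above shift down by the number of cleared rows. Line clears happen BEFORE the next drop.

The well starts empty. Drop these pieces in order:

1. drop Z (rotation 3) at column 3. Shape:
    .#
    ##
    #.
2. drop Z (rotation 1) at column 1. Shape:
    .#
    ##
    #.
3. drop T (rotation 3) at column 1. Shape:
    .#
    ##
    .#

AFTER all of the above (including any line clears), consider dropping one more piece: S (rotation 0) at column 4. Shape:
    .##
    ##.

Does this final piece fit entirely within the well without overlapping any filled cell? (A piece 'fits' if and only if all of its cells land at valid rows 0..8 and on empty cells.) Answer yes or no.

Answer: yes

Derivation:
Drop 1: Z rot3 at col 3 lands with bottom-row=0; cleared 0 line(s) (total 0); column heights now [0 0 0 2 3 0 0], max=3
Drop 2: Z rot1 at col 1 lands with bottom-row=0; cleared 0 line(s) (total 0); column heights now [0 2 3 2 3 0 0], max=3
Drop 3: T rot3 at col 1 lands with bottom-row=3; cleared 0 line(s) (total 0); column heights now [0 5 6 2 3 0 0], max=6
Test piece S rot0 at col 4 (width 3): heights before test = [0 5 6 2 3 0 0]; fits = True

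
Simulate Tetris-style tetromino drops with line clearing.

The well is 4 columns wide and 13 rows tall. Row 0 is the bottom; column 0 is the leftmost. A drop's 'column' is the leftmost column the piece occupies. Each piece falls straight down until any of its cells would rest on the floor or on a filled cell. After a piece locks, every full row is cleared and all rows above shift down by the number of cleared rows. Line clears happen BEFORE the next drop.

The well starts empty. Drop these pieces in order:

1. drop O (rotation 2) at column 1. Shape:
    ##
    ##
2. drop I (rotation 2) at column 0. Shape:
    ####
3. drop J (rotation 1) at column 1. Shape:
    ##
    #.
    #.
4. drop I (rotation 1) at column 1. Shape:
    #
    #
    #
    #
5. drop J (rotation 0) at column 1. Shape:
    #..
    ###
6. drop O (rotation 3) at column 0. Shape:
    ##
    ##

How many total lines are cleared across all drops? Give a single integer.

Drop 1: O rot2 at col 1 lands with bottom-row=0; cleared 0 line(s) (total 0); column heights now [0 2 2 0], max=2
Drop 2: I rot2 at col 0 lands with bottom-row=2; cleared 1 line(s) (total 1); column heights now [0 2 2 0], max=2
Drop 3: J rot1 at col 1 lands with bottom-row=2; cleared 0 line(s) (total 1); column heights now [0 5 5 0], max=5
Drop 4: I rot1 at col 1 lands with bottom-row=5; cleared 0 line(s) (total 1); column heights now [0 9 5 0], max=9
Drop 5: J rot0 at col 1 lands with bottom-row=9; cleared 0 line(s) (total 1); column heights now [0 11 10 10], max=11
Drop 6: O rot3 at col 0 lands with bottom-row=11; cleared 0 line(s) (total 1); column heights now [13 13 10 10], max=13

Answer: 1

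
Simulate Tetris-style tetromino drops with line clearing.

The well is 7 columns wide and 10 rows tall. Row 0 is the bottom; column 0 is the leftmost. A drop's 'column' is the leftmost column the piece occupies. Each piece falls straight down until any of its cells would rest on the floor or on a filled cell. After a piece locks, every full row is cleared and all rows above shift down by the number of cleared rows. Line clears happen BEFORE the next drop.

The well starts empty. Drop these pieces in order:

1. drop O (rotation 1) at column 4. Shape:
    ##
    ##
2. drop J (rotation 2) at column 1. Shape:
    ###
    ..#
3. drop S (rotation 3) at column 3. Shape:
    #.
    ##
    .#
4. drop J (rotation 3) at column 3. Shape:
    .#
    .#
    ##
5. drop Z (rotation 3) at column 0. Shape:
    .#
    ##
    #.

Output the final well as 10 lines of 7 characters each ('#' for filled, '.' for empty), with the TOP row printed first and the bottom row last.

Answer: .......
.......
....#..
....#..
...##..
...#...
.#.##..
##..#..
######.
...###.

Derivation:
Drop 1: O rot1 at col 4 lands with bottom-row=0; cleared 0 line(s) (total 0); column heights now [0 0 0 0 2 2 0], max=2
Drop 2: J rot2 at col 1 lands with bottom-row=0; cleared 0 line(s) (total 0); column heights now [0 2 2 2 2 2 0], max=2
Drop 3: S rot3 at col 3 lands with bottom-row=2; cleared 0 line(s) (total 0); column heights now [0 2 2 5 4 2 0], max=5
Drop 4: J rot3 at col 3 lands with bottom-row=5; cleared 0 line(s) (total 0); column heights now [0 2 2 6 8 2 0], max=8
Drop 5: Z rot3 at col 0 lands with bottom-row=1; cleared 0 line(s) (total 0); column heights now [3 4 2 6 8 2 0], max=8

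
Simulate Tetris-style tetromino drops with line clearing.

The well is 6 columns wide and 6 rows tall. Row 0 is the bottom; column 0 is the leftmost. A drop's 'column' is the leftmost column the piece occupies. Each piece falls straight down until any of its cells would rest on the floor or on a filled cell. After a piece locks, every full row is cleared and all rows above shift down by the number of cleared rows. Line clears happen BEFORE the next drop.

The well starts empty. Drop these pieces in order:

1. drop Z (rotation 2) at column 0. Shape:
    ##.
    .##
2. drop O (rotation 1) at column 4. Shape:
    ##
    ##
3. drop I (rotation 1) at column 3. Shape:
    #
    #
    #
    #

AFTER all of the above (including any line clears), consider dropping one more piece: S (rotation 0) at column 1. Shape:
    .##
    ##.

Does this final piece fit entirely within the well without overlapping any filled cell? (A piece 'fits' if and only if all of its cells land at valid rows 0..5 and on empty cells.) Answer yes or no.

Answer: yes

Derivation:
Drop 1: Z rot2 at col 0 lands with bottom-row=0; cleared 0 line(s) (total 0); column heights now [2 2 1 0 0 0], max=2
Drop 2: O rot1 at col 4 lands with bottom-row=0; cleared 0 line(s) (total 0); column heights now [2 2 1 0 2 2], max=2
Drop 3: I rot1 at col 3 lands with bottom-row=0; cleared 0 line(s) (total 0); column heights now [2 2 1 4 2 2], max=4
Test piece S rot0 at col 1 (width 3): heights before test = [2 2 1 4 2 2]; fits = True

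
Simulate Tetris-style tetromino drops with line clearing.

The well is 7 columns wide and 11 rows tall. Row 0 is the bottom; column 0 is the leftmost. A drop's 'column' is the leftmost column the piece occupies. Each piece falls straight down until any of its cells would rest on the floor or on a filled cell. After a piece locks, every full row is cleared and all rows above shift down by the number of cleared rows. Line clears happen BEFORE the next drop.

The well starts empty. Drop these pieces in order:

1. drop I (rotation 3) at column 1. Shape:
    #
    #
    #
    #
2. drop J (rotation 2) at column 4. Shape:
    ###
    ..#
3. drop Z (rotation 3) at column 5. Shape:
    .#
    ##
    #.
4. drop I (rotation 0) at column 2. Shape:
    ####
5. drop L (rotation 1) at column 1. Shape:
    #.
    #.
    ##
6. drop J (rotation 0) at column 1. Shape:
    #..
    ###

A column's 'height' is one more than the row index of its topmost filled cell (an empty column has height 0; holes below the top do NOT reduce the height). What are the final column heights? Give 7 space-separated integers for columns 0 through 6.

Drop 1: I rot3 at col 1 lands with bottom-row=0; cleared 0 line(s) (total 0); column heights now [0 4 0 0 0 0 0], max=4
Drop 2: J rot2 at col 4 lands with bottom-row=0; cleared 0 line(s) (total 0); column heights now [0 4 0 0 2 2 2], max=4
Drop 3: Z rot3 at col 5 lands with bottom-row=2; cleared 0 line(s) (total 0); column heights now [0 4 0 0 2 4 5], max=5
Drop 4: I rot0 at col 2 lands with bottom-row=4; cleared 0 line(s) (total 0); column heights now [0 4 5 5 5 5 5], max=5
Drop 5: L rot1 at col 1 lands with bottom-row=5; cleared 0 line(s) (total 0); column heights now [0 8 6 5 5 5 5], max=8
Drop 6: J rot0 at col 1 lands with bottom-row=8; cleared 0 line(s) (total 0); column heights now [0 10 9 9 5 5 5], max=10

Answer: 0 10 9 9 5 5 5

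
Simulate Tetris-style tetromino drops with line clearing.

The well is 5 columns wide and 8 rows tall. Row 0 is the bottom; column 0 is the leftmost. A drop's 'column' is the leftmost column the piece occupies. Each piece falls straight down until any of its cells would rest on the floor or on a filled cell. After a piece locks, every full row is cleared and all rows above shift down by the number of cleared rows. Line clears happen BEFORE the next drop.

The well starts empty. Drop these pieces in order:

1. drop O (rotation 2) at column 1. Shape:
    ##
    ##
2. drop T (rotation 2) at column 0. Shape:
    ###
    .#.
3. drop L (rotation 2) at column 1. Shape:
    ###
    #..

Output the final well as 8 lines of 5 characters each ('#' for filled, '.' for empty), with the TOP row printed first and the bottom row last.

Answer: .....
.....
.###.
.#...
###..
.#...
.##..
.##..

Derivation:
Drop 1: O rot2 at col 1 lands with bottom-row=0; cleared 0 line(s) (total 0); column heights now [0 2 2 0 0], max=2
Drop 2: T rot2 at col 0 lands with bottom-row=2; cleared 0 line(s) (total 0); column heights now [4 4 4 0 0], max=4
Drop 3: L rot2 at col 1 lands with bottom-row=4; cleared 0 line(s) (total 0); column heights now [4 6 6 6 0], max=6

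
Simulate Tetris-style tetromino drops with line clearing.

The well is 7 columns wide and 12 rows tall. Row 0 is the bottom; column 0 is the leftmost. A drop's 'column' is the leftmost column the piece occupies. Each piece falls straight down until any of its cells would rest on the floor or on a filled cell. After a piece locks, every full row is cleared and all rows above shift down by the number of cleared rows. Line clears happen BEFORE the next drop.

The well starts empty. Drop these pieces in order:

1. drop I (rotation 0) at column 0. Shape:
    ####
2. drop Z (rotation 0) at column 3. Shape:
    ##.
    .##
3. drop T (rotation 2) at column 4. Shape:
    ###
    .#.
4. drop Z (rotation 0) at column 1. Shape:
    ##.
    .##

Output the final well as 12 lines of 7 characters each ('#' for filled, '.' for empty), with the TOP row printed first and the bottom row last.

Drop 1: I rot0 at col 0 lands with bottom-row=0; cleared 0 line(s) (total 0); column heights now [1 1 1 1 0 0 0], max=1
Drop 2: Z rot0 at col 3 lands with bottom-row=0; cleared 0 line(s) (total 0); column heights now [1 1 1 2 2 1 0], max=2
Drop 3: T rot2 at col 4 lands with bottom-row=1; cleared 0 line(s) (total 0); column heights now [1 1 1 2 3 3 3], max=3
Drop 4: Z rot0 at col 1 lands with bottom-row=2; cleared 0 line(s) (total 0); column heights now [1 4 4 3 3 3 3], max=4

Answer: .......
.......
.......
.......
.......
.......
.......
.......
.##....
..#####
...###.
######.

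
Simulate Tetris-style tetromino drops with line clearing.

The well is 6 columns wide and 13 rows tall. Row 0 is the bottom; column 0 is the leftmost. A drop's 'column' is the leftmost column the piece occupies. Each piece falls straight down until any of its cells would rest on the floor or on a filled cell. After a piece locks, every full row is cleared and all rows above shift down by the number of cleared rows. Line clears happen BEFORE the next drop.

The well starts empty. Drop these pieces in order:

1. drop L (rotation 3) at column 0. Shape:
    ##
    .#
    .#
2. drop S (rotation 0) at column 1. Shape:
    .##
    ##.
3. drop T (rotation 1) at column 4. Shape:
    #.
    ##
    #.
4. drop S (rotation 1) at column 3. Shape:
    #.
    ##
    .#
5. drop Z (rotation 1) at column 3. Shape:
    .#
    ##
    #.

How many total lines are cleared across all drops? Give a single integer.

Answer: 0

Derivation:
Drop 1: L rot3 at col 0 lands with bottom-row=0; cleared 0 line(s) (total 0); column heights now [3 3 0 0 0 0], max=3
Drop 2: S rot0 at col 1 lands with bottom-row=3; cleared 0 line(s) (total 0); column heights now [3 4 5 5 0 0], max=5
Drop 3: T rot1 at col 4 lands with bottom-row=0; cleared 0 line(s) (total 0); column heights now [3 4 5 5 3 2], max=5
Drop 4: S rot1 at col 3 lands with bottom-row=4; cleared 0 line(s) (total 0); column heights now [3 4 5 7 6 2], max=7
Drop 5: Z rot1 at col 3 lands with bottom-row=7; cleared 0 line(s) (total 0); column heights now [3 4 5 9 10 2], max=10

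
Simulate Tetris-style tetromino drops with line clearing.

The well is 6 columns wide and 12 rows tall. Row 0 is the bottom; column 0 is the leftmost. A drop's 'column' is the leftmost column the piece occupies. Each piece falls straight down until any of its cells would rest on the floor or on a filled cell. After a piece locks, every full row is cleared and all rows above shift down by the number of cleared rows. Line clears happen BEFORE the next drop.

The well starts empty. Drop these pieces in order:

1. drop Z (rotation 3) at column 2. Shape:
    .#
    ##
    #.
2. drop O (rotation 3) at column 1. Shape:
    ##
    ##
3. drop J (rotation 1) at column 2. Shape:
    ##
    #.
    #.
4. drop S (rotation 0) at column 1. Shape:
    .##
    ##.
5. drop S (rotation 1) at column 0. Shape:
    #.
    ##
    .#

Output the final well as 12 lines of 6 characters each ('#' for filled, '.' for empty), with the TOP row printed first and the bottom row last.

Answer: ......
#.....
##....
.###..
.##...
..##..
..#...
..#...
.##...
.###..
..##..
..#...

Derivation:
Drop 1: Z rot3 at col 2 lands with bottom-row=0; cleared 0 line(s) (total 0); column heights now [0 0 2 3 0 0], max=3
Drop 2: O rot3 at col 1 lands with bottom-row=2; cleared 0 line(s) (total 0); column heights now [0 4 4 3 0 0], max=4
Drop 3: J rot1 at col 2 lands with bottom-row=4; cleared 0 line(s) (total 0); column heights now [0 4 7 7 0 0], max=7
Drop 4: S rot0 at col 1 lands with bottom-row=7; cleared 0 line(s) (total 0); column heights now [0 8 9 9 0 0], max=9
Drop 5: S rot1 at col 0 lands with bottom-row=8; cleared 0 line(s) (total 0); column heights now [11 10 9 9 0 0], max=11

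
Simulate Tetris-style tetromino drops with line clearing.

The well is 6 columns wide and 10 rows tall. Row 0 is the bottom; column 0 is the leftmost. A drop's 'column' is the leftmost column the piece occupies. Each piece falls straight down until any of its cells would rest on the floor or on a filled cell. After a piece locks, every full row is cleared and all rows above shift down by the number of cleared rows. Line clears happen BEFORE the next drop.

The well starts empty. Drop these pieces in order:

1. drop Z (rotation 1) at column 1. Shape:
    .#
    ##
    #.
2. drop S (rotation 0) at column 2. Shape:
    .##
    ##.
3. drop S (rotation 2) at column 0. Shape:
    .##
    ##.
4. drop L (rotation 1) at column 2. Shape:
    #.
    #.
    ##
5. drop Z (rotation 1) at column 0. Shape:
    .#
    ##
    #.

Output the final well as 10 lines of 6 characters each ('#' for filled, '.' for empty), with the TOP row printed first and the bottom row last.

Answer: ......
......
..#...
.##...
####..
#####.
####..
..#...
.##...
.#....

Derivation:
Drop 1: Z rot1 at col 1 lands with bottom-row=0; cleared 0 line(s) (total 0); column heights now [0 2 3 0 0 0], max=3
Drop 2: S rot0 at col 2 lands with bottom-row=3; cleared 0 line(s) (total 0); column heights now [0 2 4 5 5 0], max=5
Drop 3: S rot2 at col 0 lands with bottom-row=3; cleared 0 line(s) (total 0); column heights now [4 5 5 5 5 0], max=5
Drop 4: L rot1 at col 2 lands with bottom-row=5; cleared 0 line(s) (total 0); column heights now [4 5 8 6 5 0], max=8
Drop 5: Z rot1 at col 0 lands with bottom-row=4; cleared 0 line(s) (total 0); column heights now [6 7 8 6 5 0], max=8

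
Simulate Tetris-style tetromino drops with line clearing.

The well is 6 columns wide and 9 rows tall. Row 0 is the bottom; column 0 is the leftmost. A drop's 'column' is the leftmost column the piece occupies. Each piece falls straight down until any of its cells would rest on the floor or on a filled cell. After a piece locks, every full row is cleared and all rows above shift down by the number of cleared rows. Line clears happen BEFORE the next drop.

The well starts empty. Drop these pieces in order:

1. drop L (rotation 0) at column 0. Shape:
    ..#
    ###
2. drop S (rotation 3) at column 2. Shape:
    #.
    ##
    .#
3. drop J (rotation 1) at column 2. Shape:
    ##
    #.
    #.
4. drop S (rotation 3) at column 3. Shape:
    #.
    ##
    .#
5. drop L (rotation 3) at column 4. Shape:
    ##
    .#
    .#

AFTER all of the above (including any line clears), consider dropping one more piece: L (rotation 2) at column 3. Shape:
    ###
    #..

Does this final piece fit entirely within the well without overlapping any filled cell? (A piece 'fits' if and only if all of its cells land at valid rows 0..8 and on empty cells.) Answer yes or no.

Drop 1: L rot0 at col 0 lands with bottom-row=0; cleared 0 line(s) (total 0); column heights now [1 1 2 0 0 0], max=2
Drop 2: S rot3 at col 2 lands with bottom-row=1; cleared 0 line(s) (total 0); column heights now [1 1 4 3 0 0], max=4
Drop 3: J rot1 at col 2 lands with bottom-row=4; cleared 0 line(s) (total 0); column heights now [1 1 7 7 0 0], max=7
Drop 4: S rot3 at col 3 lands with bottom-row=6; cleared 0 line(s) (total 0); column heights now [1 1 7 9 8 0], max=9
Drop 5: L rot3 at col 4 lands with bottom-row=6; cleared 0 line(s) (total 0); column heights now [1 1 7 9 9 9], max=9
Test piece L rot2 at col 3 (width 3): heights before test = [1 1 7 9 9 9]; fits = False

Answer: no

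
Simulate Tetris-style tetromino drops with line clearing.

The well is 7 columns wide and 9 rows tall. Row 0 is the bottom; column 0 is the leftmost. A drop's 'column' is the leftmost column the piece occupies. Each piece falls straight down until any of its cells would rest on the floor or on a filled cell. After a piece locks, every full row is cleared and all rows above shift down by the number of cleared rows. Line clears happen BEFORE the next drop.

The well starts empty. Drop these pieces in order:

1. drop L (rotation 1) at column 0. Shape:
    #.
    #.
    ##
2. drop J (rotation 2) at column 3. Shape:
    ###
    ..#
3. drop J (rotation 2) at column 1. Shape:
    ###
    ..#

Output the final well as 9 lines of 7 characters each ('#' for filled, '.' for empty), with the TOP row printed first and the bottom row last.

Drop 1: L rot1 at col 0 lands with bottom-row=0; cleared 0 line(s) (total 0); column heights now [3 1 0 0 0 0 0], max=3
Drop 2: J rot2 at col 3 lands with bottom-row=0; cleared 0 line(s) (total 0); column heights now [3 1 0 2 2 2 0], max=3
Drop 3: J rot2 at col 1 lands with bottom-row=2; cleared 0 line(s) (total 0); column heights now [3 4 4 4 2 2 0], max=4

Answer: .......
.......
.......
.......
.......
.###...
#..#...
#..###.
##...#.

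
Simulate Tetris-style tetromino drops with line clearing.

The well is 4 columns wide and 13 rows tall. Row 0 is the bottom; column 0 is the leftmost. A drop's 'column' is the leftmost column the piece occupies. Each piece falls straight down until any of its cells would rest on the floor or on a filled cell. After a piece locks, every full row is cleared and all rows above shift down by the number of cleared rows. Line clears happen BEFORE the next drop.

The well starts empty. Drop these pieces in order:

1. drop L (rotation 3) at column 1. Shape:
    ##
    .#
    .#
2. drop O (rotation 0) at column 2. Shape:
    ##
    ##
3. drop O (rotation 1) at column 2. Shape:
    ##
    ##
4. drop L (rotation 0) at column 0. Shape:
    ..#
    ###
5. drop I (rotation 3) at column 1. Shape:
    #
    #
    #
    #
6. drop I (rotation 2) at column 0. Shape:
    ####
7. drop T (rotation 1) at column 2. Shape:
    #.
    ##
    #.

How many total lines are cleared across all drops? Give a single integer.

Answer: 1

Derivation:
Drop 1: L rot3 at col 1 lands with bottom-row=0; cleared 0 line(s) (total 0); column heights now [0 3 3 0], max=3
Drop 2: O rot0 at col 2 lands with bottom-row=3; cleared 0 line(s) (total 0); column heights now [0 3 5 5], max=5
Drop 3: O rot1 at col 2 lands with bottom-row=5; cleared 0 line(s) (total 0); column heights now [0 3 7 7], max=7
Drop 4: L rot0 at col 0 lands with bottom-row=7; cleared 0 line(s) (total 0); column heights now [8 8 9 7], max=9
Drop 5: I rot3 at col 1 lands with bottom-row=8; cleared 0 line(s) (total 0); column heights now [8 12 9 7], max=12
Drop 6: I rot2 at col 0 lands with bottom-row=12; cleared 1 line(s) (total 1); column heights now [8 12 9 7], max=12
Drop 7: T rot1 at col 2 lands with bottom-row=9; cleared 0 line(s) (total 1); column heights now [8 12 12 11], max=12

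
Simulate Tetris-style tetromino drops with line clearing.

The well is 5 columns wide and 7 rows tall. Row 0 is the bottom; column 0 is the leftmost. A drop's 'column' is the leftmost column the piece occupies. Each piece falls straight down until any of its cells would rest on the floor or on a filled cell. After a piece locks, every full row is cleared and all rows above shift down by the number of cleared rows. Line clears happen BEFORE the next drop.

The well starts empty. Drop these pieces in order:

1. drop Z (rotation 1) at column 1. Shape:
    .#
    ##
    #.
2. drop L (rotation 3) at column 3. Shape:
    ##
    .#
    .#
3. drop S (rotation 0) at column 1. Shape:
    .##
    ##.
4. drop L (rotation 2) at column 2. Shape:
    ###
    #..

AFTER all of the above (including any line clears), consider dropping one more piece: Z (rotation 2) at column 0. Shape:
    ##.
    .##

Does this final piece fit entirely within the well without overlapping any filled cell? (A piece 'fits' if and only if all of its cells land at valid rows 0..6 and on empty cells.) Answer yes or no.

Answer: no

Derivation:
Drop 1: Z rot1 at col 1 lands with bottom-row=0; cleared 0 line(s) (total 0); column heights now [0 2 3 0 0], max=3
Drop 2: L rot3 at col 3 lands with bottom-row=0; cleared 0 line(s) (total 0); column heights now [0 2 3 3 3], max=3
Drop 3: S rot0 at col 1 lands with bottom-row=3; cleared 0 line(s) (total 0); column heights now [0 4 5 5 3], max=5
Drop 4: L rot2 at col 2 lands with bottom-row=5; cleared 0 line(s) (total 0); column heights now [0 4 7 7 7], max=7
Test piece Z rot2 at col 0 (width 3): heights before test = [0 4 7 7 7]; fits = False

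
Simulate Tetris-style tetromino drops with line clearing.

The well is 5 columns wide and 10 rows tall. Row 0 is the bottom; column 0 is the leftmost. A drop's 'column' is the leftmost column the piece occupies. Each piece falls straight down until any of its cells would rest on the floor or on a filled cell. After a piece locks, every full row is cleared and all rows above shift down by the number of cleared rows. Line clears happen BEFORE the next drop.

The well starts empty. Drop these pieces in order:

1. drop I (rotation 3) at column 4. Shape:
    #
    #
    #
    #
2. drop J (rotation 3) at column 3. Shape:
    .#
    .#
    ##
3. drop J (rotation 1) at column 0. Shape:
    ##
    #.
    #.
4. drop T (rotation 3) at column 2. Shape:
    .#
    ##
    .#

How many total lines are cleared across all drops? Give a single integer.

Drop 1: I rot3 at col 4 lands with bottom-row=0; cleared 0 line(s) (total 0); column heights now [0 0 0 0 4], max=4
Drop 2: J rot3 at col 3 lands with bottom-row=4; cleared 0 line(s) (total 0); column heights now [0 0 0 5 7], max=7
Drop 3: J rot1 at col 0 lands with bottom-row=0; cleared 0 line(s) (total 0); column heights now [3 3 0 5 7], max=7
Drop 4: T rot3 at col 2 lands with bottom-row=5; cleared 0 line(s) (total 0); column heights now [3 3 7 8 7], max=8

Answer: 0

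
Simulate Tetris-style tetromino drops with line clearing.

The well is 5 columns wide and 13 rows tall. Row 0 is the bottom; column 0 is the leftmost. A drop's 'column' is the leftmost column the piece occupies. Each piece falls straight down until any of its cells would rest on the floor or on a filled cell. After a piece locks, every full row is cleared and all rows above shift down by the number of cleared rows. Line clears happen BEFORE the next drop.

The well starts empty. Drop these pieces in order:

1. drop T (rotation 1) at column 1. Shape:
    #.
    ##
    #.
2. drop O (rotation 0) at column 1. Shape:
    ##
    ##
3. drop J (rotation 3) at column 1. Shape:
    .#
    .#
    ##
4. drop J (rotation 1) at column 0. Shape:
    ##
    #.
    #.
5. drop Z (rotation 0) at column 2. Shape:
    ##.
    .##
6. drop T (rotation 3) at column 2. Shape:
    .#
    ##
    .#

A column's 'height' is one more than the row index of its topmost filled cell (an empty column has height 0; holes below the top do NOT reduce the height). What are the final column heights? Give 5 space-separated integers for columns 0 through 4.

Drop 1: T rot1 at col 1 lands with bottom-row=0; cleared 0 line(s) (total 0); column heights now [0 3 2 0 0], max=3
Drop 2: O rot0 at col 1 lands with bottom-row=3; cleared 0 line(s) (total 0); column heights now [0 5 5 0 0], max=5
Drop 3: J rot3 at col 1 lands with bottom-row=5; cleared 0 line(s) (total 0); column heights now [0 6 8 0 0], max=8
Drop 4: J rot1 at col 0 lands with bottom-row=4; cleared 0 line(s) (total 0); column heights now [7 7 8 0 0], max=8
Drop 5: Z rot0 at col 2 lands with bottom-row=7; cleared 0 line(s) (total 0); column heights now [7 7 9 9 8], max=9
Drop 6: T rot3 at col 2 lands with bottom-row=9; cleared 0 line(s) (total 0); column heights now [7 7 11 12 8], max=12

Answer: 7 7 11 12 8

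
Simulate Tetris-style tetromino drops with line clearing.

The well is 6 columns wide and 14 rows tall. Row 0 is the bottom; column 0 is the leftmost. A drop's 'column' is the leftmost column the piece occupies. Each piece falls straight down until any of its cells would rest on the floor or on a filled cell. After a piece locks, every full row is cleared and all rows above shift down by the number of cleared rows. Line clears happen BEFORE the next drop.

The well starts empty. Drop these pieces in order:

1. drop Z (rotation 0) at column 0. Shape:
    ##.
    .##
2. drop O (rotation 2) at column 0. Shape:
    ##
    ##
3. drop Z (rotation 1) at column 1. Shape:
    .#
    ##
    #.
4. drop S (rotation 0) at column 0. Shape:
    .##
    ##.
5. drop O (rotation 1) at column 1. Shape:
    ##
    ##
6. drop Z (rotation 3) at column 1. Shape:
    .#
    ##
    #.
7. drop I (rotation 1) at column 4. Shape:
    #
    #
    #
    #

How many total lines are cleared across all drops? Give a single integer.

Drop 1: Z rot0 at col 0 lands with bottom-row=0; cleared 0 line(s) (total 0); column heights now [2 2 1 0 0 0], max=2
Drop 2: O rot2 at col 0 lands with bottom-row=2; cleared 0 line(s) (total 0); column heights now [4 4 1 0 0 0], max=4
Drop 3: Z rot1 at col 1 lands with bottom-row=4; cleared 0 line(s) (total 0); column heights now [4 6 7 0 0 0], max=7
Drop 4: S rot0 at col 0 lands with bottom-row=6; cleared 0 line(s) (total 0); column heights now [7 8 8 0 0 0], max=8
Drop 5: O rot1 at col 1 lands with bottom-row=8; cleared 0 line(s) (total 0); column heights now [7 10 10 0 0 0], max=10
Drop 6: Z rot3 at col 1 lands with bottom-row=10; cleared 0 line(s) (total 0); column heights now [7 12 13 0 0 0], max=13
Drop 7: I rot1 at col 4 lands with bottom-row=0; cleared 0 line(s) (total 0); column heights now [7 12 13 0 4 0], max=13

Answer: 0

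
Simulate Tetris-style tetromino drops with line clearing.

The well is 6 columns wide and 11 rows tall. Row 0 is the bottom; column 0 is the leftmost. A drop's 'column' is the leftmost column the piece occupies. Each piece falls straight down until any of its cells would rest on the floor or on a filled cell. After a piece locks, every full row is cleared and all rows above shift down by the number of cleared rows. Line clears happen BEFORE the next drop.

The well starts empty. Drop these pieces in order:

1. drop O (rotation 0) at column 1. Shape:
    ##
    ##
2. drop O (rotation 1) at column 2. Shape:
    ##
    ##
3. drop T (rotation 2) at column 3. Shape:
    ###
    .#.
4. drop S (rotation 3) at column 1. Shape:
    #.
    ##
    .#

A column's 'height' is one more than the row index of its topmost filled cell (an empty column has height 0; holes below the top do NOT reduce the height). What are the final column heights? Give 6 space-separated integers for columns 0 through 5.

Answer: 0 7 6 5 5 5

Derivation:
Drop 1: O rot0 at col 1 lands with bottom-row=0; cleared 0 line(s) (total 0); column heights now [0 2 2 0 0 0], max=2
Drop 2: O rot1 at col 2 lands with bottom-row=2; cleared 0 line(s) (total 0); column heights now [0 2 4 4 0 0], max=4
Drop 3: T rot2 at col 3 lands with bottom-row=3; cleared 0 line(s) (total 0); column heights now [0 2 4 5 5 5], max=5
Drop 4: S rot3 at col 1 lands with bottom-row=4; cleared 0 line(s) (total 0); column heights now [0 7 6 5 5 5], max=7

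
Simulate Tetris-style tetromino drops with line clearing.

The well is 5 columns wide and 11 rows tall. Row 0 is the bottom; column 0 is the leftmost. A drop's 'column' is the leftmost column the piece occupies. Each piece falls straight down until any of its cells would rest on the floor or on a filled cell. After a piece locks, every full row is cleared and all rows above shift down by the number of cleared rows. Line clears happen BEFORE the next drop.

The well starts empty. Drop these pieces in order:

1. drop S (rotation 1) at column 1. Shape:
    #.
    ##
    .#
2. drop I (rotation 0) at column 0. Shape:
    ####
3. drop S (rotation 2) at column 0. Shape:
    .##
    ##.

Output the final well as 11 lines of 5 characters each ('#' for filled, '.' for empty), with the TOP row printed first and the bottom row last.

Answer: .....
.....
.....
.....
.....
.##..
##...
####.
.#...
.##..
..#..

Derivation:
Drop 1: S rot1 at col 1 lands with bottom-row=0; cleared 0 line(s) (total 0); column heights now [0 3 2 0 0], max=3
Drop 2: I rot0 at col 0 lands with bottom-row=3; cleared 0 line(s) (total 0); column heights now [4 4 4 4 0], max=4
Drop 3: S rot2 at col 0 lands with bottom-row=4; cleared 0 line(s) (total 0); column heights now [5 6 6 4 0], max=6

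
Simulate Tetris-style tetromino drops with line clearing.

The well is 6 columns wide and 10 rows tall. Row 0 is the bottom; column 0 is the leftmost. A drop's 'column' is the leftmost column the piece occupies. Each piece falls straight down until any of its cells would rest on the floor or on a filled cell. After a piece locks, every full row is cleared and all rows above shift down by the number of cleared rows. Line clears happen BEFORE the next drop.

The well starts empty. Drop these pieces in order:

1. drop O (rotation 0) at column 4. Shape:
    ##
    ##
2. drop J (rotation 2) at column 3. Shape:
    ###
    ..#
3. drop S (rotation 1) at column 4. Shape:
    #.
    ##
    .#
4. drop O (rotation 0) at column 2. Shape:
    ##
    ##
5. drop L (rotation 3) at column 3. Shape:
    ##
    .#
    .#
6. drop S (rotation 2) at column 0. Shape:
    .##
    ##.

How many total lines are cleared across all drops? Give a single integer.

Drop 1: O rot0 at col 4 lands with bottom-row=0; cleared 0 line(s) (total 0); column heights now [0 0 0 0 2 2], max=2
Drop 2: J rot2 at col 3 lands with bottom-row=2; cleared 0 line(s) (total 0); column heights now [0 0 0 4 4 4], max=4
Drop 3: S rot1 at col 4 lands with bottom-row=4; cleared 0 line(s) (total 0); column heights now [0 0 0 4 7 6], max=7
Drop 4: O rot0 at col 2 lands with bottom-row=4; cleared 0 line(s) (total 0); column heights now [0 0 6 6 7 6], max=7
Drop 5: L rot3 at col 3 lands with bottom-row=7; cleared 0 line(s) (total 0); column heights now [0 0 6 10 10 6], max=10
Drop 6: S rot2 at col 0 lands with bottom-row=5; cleared 1 line(s) (total 1); column heights now [0 6 6 9 9 5], max=9

Answer: 1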